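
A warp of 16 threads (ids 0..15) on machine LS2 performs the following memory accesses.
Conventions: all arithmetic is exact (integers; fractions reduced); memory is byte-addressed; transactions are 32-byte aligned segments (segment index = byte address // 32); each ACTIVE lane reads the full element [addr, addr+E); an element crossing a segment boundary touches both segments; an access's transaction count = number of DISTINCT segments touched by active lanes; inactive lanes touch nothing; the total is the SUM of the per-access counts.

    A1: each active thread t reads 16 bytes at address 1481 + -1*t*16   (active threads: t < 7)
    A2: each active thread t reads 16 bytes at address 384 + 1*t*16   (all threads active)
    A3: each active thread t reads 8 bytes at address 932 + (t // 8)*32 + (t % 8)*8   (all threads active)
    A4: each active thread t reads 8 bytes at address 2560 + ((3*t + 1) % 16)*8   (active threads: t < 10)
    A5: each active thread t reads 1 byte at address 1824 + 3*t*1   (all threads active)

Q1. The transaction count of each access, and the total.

A1: 4 transactions
A2: 8 transactions
A3: 4 transactions
A4: 4 transactions
A5: 2 transactions

Answer: 4,8,4,4,2; total 22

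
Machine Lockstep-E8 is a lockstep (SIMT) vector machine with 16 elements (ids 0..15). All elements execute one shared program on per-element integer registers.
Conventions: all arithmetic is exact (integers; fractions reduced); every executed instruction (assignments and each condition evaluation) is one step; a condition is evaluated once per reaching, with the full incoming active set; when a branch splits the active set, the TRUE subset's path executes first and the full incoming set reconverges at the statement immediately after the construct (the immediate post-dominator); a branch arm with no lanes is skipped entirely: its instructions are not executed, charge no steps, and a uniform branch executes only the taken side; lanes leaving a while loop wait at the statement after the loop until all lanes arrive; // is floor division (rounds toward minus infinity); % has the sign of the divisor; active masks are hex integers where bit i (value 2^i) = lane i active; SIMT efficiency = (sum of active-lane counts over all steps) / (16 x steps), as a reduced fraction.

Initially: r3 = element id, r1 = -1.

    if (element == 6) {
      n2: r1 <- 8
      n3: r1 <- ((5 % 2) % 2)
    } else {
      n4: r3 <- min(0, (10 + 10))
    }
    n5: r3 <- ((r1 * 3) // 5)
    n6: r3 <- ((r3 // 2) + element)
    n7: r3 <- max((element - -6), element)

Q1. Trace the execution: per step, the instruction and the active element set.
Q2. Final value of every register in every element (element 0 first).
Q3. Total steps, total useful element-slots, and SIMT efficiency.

step 0: eval (element == 6)          0xffff
step 1: r1 <- 8                      0x0040
step 2: r1 <- ((5 % 2) % 2)          0x0040
step 3: r3 <- min(0, (10 + 10))      0xffbf
step 4: r3 <- ((r1 * 3) // 5)        0xffff
step 5: r3 <- ((r3 // 2) + element)  0xffff
step 6: r3 <- max((element - -6), element) 0xffff

Answer: 7 steps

r3: 6,7,8,9,10,11,12,13,14,15,16,17,18,19,20,21
r1: -1,-1,-1,-1,-1,-1,1,-1,-1,-1,-1,-1,-1,-1,-1,-1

steps = 7; useful = 81; efficiency = 81/112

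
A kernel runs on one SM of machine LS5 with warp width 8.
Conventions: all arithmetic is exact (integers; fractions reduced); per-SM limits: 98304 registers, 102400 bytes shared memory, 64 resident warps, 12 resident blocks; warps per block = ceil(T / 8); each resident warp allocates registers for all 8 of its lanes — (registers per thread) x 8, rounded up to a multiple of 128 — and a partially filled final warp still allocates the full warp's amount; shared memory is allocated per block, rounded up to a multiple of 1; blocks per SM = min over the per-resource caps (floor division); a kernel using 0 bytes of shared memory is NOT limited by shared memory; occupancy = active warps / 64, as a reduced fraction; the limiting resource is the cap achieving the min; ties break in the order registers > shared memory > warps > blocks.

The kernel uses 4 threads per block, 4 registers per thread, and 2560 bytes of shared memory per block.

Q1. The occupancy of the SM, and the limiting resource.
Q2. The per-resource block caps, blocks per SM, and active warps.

Answer: occupancy 3/16, limited by blocks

registers: 768 blocks
shared memory: 40 blocks
warps: 64 blocks
blocks: 12 blocks

Answer: 12 blocks, 12 active warps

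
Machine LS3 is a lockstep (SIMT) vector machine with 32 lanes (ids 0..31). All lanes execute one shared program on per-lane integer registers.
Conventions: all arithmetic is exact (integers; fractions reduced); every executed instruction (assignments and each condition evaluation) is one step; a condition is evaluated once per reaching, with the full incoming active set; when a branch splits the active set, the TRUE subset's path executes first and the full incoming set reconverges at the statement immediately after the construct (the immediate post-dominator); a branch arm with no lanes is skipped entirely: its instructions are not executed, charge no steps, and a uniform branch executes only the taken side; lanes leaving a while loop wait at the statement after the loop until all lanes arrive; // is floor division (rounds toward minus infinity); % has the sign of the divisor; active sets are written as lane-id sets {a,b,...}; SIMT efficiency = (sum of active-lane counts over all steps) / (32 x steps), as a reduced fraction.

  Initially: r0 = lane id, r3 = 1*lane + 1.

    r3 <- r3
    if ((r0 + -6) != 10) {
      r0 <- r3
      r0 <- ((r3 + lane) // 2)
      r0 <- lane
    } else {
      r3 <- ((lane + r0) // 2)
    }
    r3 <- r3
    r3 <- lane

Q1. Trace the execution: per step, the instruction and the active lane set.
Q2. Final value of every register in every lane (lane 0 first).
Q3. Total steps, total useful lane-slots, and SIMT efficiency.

step 0: r3 <- r3                     {0,1,2,3,4,5,6,7,8,9,10,11,12,13,14,15,16,17,18,19,20,21,22,23,24,25,26,27,28,29,30,31}
step 1: eval ((r0 + -6) != 10)       {0,1,2,3,4,5,6,7,8,9,10,11,12,13,14,15,16,17,18,19,20,21,22,23,24,25,26,27,28,29,30,31}
step 2: r0 <- r3                     {0,1,2,3,4,5,6,7,8,9,10,11,12,13,14,15,17,18,19,20,21,22,23,24,25,26,27,28,29,30,31}
step 3: r0 <- ((r3 + lane) // 2)     {0,1,2,3,4,5,6,7,8,9,10,11,12,13,14,15,17,18,19,20,21,22,23,24,25,26,27,28,29,30,31}
step 4: r0 <- lane                   {0,1,2,3,4,5,6,7,8,9,10,11,12,13,14,15,17,18,19,20,21,22,23,24,25,26,27,28,29,30,31}
step 5: r3 <- ((lane + r0) // 2)     {16}
step 6: r3 <- r3                     {0,1,2,3,4,5,6,7,8,9,10,11,12,13,14,15,16,17,18,19,20,21,22,23,24,25,26,27,28,29,30,31}
step 7: r3 <- lane                   {0,1,2,3,4,5,6,7,8,9,10,11,12,13,14,15,16,17,18,19,20,21,22,23,24,25,26,27,28,29,30,31}

Answer: 8 steps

r0: 0,1,2,3,4,5,6,7,8,9,10,11,12,13,14,15,16,17,18,19,20,21,22,23,24,25,26,27,28,29,30,31
r3: 0,1,2,3,4,5,6,7,8,9,10,11,12,13,14,15,16,17,18,19,20,21,22,23,24,25,26,27,28,29,30,31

steps = 8; useful = 222; efficiency = 222/256 = 111/128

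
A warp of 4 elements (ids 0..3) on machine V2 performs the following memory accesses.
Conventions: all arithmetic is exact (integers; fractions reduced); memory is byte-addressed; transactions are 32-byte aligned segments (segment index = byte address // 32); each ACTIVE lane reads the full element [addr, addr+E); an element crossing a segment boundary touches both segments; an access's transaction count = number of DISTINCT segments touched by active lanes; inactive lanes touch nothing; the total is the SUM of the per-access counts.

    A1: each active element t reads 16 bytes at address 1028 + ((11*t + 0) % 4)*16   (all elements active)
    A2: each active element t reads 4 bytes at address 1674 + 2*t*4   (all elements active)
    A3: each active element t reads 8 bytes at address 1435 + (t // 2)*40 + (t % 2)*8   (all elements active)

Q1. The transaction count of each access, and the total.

A1: 3 transactions
A2: 2 transactions
A3: 3 transactions

Answer: 3,2,3; total 8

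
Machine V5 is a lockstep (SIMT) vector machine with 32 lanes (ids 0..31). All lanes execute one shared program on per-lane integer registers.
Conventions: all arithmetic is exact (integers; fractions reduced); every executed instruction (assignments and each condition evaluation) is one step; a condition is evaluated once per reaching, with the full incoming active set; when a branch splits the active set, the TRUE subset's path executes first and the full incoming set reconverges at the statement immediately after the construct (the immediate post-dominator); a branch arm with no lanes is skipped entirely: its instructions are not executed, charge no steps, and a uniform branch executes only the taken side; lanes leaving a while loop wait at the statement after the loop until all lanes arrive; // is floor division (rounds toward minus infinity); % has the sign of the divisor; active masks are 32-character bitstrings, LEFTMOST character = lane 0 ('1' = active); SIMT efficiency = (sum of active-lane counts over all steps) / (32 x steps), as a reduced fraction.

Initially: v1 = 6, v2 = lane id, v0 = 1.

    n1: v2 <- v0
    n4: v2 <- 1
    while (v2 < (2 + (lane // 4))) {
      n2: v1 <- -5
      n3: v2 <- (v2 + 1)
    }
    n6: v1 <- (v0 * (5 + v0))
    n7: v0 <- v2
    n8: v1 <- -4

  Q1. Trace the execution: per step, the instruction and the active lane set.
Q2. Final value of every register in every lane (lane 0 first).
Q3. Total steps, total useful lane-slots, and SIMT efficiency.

step 0: v2 <- v0                     11111111111111111111111111111111
step 1: v2 <- 1                      11111111111111111111111111111111
step 2: eval (v2 < (2 + (lane // 4))) 11111111111111111111111111111111
step 3: v1 <- -5                     11111111111111111111111111111111
step 4: v2 <- (v2 + 1)               11111111111111111111111111111111
step 5: eval (v2 < (2 + (lane // 4))) 11111111111111111111111111111111
step 6: v1 <- -5                     00001111111111111111111111111111
step 7: v2 <- (v2 + 1)               00001111111111111111111111111111
step 8: eval (v2 < (2 + (lane // 4))) 00001111111111111111111111111111
step 9: v1 <- -5                     00000000111111111111111111111111
step 10: v2 <- (v2 + 1)               00000000111111111111111111111111
step 11: eval (v2 < (2 + (lane // 4))) 00000000111111111111111111111111
step 12: v1 <- -5                     00000000000011111111111111111111
step 13: v2 <- (v2 + 1)               00000000000011111111111111111111
step 14: eval (v2 < (2 + (lane // 4))) 00000000000011111111111111111111
step 15: v1 <- -5                     00000000000000001111111111111111
step 16: v2 <- (v2 + 1)               00000000000000001111111111111111
step 17: eval (v2 < (2 + (lane // 4))) 00000000000000001111111111111111
step 18: v1 <- -5                     00000000000000000000111111111111
step 19: v2 <- (v2 + 1)               00000000000000000000111111111111
step 20: eval (v2 < (2 + (lane // 4))) 00000000000000000000111111111111
step 21: v1 <- -5                     00000000000000000000000011111111
step 22: v2 <- (v2 + 1)               00000000000000000000000011111111
step 23: eval (v2 < (2 + (lane // 4))) 00000000000000000000000011111111
step 24: v1 <- -5                     00000000000000000000000000001111
step 25: v2 <- (v2 + 1)               00000000000000000000000000001111
step 26: eval (v2 < (2 + (lane // 4))) 00000000000000000000000000001111
step 27: v1 <- (v0 * (5 + v0))        11111111111111111111111111111111
step 28: v0 <- v2                     11111111111111111111111111111111
step 29: v1 <- -4                     11111111111111111111111111111111

Answer: 30 steps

v1: -4,-4,-4,-4,-4,-4,-4,-4,-4,-4,-4,-4,-4,-4,-4,-4,-4,-4,-4,-4,-4,-4,-4,-4,-4,-4,-4,-4,-4,-4,-4,-4
v2: 2,2,2,2,3,3,3,3,4,4,4,4,5,5,5,5,6,6,6,6,7,7,7,7,8,8,8,8,9,9,9,9
v0: 2,2,2,2,3,3,3,3,4,4,4,4,5,5,5,5,6,6,6,6,7,7,7,7,8,8,8,8,9,9,9,9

steps = 30; useful = 624; efficiency = 624/960 = 13/20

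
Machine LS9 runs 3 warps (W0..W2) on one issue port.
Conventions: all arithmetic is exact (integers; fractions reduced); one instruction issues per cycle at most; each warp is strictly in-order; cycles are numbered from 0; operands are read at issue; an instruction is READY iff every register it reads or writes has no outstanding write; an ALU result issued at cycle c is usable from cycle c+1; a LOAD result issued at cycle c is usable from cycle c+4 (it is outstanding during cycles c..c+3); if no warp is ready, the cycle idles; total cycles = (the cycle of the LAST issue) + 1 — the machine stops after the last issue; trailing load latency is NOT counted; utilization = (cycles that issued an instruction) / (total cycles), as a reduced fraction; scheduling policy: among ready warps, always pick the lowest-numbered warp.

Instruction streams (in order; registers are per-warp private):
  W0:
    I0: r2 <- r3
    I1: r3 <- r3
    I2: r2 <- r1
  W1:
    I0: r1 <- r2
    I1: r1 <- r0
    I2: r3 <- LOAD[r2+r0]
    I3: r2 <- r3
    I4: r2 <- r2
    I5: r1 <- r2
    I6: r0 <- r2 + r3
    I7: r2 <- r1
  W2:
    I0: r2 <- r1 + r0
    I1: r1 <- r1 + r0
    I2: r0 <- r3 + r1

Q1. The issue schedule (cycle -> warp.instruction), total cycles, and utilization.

cycle 0: W0.I0
cycle 1: W0.I1
cycle 2: W0.I2
cycle 3: W1.I0
cycle 4: W1.I1
cycle 5: W1.I2
cycle 6: W2.I0
cycle 7: W2.I1
cycle 8: W2.I2
cycle 9: W1.I3
cycle 10: W1.I4
cycle 11: W1.I5
cycle 12: W1.I6
cycle 13: W1.I7

Answer: 14 cycles, utilization 1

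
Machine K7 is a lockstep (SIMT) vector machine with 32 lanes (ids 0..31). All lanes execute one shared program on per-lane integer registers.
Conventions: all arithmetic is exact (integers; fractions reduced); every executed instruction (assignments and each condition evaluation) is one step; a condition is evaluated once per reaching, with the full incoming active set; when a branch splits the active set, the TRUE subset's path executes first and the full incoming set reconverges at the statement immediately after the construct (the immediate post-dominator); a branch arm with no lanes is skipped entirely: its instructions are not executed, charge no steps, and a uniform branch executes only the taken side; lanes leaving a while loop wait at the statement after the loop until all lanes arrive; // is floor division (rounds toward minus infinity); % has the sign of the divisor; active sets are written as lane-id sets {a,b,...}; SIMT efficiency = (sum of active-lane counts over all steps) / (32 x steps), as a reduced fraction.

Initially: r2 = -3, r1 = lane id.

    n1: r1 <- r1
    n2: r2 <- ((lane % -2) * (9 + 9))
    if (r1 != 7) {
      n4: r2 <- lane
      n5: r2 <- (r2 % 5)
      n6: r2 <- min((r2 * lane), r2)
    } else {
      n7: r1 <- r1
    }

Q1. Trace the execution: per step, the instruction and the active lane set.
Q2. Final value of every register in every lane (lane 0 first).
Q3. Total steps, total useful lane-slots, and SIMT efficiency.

step 0: r1 <- r1                     {0,1,2,3,4,5,6,7,8,9,10,11,12,13,14,15,16,17,18,19,20,21,22,23,24,25,26,27,28,29,30,31}
step 1: r2 <- ((lane % -2) * (9 + 9)) {0,1,2,3,4,5,6,7,8,9,10,11,12,13,14,15,16,17,18,19,20,21,22,23,24,25,26,27,28,29,30,31}
step 2: eval (r1 != 7)               {0,1,2,3,4,5,6,7,8,9,10,11,12,13,14,15,16,17,18,19,20,21,22,23,24,25,26,27,28,29,30,31}
step 3: r2 <- lane                   {0,1,2,3,4,5,6,8,9,10,11,12,13,14,15,16,17,18,19,20,21,22,23,24,25,26,27,28,29,30,31}
step 4: r2 <- (r2 % 5)               {0,1,2,3,4,5,6,8,9,10,11,12,13,14,15,16,17,18,19,20,21,22,23,24,25,26,27,28,29,30,31}
step 5: r2 <- min((r2 * lane), r2)   {0,1,2,3,4,5,6,8,9,10,11,12,13,14,15,16,17,18,19,20,21,22,23,24,25,26,27,28,29,30,31}
step 6: r1 <- r1                     {7}

Answer: 7 steps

r2: 0,1,2,3,4,0,1,-18,3,4,0,1,2,3,4,0,1,2,3,4,0,1,2,3,4,0,1,2,3,4,0,1
r1: 0,1,2,3,4,5,6,7,8,9,10,11,12,13,14,15,16,17,18,19,20,21,22,23,24,25,26,27,28,29,30,31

steps = 7; useful = 190; efficiency = 190/224 = 95/112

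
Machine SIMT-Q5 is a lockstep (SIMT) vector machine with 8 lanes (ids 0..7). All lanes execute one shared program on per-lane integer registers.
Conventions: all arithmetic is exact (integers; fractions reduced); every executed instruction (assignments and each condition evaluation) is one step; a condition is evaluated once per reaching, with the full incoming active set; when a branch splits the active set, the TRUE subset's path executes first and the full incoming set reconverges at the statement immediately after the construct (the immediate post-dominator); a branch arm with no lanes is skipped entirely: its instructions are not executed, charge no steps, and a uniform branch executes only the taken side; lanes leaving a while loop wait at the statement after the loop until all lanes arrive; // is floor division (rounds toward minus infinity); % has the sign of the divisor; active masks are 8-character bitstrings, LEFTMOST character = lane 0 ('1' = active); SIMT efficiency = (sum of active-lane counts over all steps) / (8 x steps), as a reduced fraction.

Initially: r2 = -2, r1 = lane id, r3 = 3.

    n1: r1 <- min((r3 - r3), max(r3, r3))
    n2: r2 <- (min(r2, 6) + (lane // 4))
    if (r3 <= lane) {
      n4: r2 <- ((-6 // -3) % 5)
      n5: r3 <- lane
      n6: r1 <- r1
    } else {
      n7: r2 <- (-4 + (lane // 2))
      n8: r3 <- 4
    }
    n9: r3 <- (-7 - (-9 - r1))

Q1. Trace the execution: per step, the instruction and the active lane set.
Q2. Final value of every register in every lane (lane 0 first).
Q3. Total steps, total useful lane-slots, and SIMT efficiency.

step 0: r1 <- min((r3 - r3), max(r3, r3)) 11111111
step 1: r2 <- (min(r2, 6) + (lane // 4)) 11111111
step 2: eval (r3 <= lane)            11111111
step 3: r2 <- ((-6 // -3) % 5)       00011111
step 4: r3 <- lane                   00011111
step 5: r1 <- r1                     00011111
step 6: r2 <- (-4 + (lane // 2))     11100000
step 7: r3 <- 4                      11100000
step 8: r3 <- (-7 - (-9 - r1))       11111111

Answer: 9 steps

r2: -4,-4,-3,2,2,2,2,2
r1: 0,0,0,0,0,0,0,0
r3: 2,2,2,2,2,2,2,2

steps = 9; useful = 53; efficiency = 53/72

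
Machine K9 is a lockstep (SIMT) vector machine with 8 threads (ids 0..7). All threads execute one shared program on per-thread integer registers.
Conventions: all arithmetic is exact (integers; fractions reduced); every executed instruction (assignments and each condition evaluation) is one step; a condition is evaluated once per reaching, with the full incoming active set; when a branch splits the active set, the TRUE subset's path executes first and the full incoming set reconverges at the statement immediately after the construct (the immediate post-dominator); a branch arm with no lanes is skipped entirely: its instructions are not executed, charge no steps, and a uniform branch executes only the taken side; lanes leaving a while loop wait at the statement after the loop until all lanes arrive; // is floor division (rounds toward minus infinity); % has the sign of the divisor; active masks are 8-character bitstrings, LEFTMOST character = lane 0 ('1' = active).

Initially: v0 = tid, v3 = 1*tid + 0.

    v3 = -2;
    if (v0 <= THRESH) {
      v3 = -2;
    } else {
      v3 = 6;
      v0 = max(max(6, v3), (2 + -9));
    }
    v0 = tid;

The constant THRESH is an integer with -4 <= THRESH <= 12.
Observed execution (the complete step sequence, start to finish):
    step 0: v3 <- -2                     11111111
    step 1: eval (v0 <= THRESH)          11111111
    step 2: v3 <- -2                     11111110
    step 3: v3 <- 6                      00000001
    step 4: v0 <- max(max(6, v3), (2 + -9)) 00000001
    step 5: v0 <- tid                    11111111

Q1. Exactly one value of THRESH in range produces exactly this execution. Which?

Answer: THRESH = 6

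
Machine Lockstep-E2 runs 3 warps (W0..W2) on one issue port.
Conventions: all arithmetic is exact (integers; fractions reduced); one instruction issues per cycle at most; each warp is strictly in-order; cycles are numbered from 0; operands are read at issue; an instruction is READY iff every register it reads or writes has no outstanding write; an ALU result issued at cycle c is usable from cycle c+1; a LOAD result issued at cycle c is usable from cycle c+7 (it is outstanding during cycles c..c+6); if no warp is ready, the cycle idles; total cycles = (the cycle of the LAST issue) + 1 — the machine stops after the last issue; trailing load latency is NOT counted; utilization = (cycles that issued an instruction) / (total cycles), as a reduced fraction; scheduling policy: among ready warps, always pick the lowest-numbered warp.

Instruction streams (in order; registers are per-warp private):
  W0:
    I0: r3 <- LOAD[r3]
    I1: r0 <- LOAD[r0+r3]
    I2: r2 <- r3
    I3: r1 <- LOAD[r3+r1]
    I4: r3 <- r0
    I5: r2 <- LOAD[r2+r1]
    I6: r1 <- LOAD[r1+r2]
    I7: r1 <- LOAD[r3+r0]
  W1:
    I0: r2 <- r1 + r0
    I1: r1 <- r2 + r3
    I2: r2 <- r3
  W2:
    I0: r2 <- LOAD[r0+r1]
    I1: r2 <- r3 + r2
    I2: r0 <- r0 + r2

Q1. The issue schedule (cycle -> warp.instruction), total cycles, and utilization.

cycle 0: W0.I0
cycle 1: W1.I0
cycle 2: W1.I1
cycle 3: W1.I2
cycle 4: W2.I0
cycle 5: idle
cycle 6: idle
cycle 7: W0.I1
cycle 8: W0.I2
cycle 9: W0.I3
cycle 10: idle
cycle 11: W2.I1
cycle 12: W2.I2
cycle 13: idle
cycle 14: W0.I4
cycle 15: idle
cycle 16: W0.I5
cycle 17: idle
cycle 18: idle
cycle 19: idle
cycle 20: idle
cycle 21: idle
cycle 22: idle
cycle 23: W0.I6
cycle 24: idle
cycle 25: idle
cycle 26: idle
cycle 27: idle
cycle 28: idle
cycle 29: idle
cycle 30: W0.I7

Answer: 31 cycles, utilization 14/31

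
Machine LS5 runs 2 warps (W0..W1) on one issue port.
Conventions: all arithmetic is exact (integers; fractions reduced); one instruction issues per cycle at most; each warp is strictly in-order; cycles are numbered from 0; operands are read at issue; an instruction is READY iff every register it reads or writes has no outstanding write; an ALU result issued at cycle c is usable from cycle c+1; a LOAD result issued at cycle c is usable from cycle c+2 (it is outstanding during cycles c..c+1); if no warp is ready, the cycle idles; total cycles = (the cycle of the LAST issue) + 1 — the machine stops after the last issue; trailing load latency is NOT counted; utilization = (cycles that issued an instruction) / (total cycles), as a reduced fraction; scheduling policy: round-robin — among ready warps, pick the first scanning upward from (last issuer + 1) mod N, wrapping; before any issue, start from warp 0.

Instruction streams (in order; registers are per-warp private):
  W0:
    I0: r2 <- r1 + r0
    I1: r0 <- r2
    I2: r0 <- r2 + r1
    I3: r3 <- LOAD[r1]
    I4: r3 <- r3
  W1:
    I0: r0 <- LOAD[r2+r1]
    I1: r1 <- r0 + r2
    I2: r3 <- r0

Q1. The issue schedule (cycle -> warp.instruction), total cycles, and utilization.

cycle 0: W0.I0
cycle 1: W1.I0
cycle 2: W0.I1
cycle 3: W1.I1
cycle 4: W0.I2
cycle 5: W1.I2
cycle 6: W0.I3
cycle 7: idle
cycle 8: W0.I4

Answer: 9 cycles, utilization 8/9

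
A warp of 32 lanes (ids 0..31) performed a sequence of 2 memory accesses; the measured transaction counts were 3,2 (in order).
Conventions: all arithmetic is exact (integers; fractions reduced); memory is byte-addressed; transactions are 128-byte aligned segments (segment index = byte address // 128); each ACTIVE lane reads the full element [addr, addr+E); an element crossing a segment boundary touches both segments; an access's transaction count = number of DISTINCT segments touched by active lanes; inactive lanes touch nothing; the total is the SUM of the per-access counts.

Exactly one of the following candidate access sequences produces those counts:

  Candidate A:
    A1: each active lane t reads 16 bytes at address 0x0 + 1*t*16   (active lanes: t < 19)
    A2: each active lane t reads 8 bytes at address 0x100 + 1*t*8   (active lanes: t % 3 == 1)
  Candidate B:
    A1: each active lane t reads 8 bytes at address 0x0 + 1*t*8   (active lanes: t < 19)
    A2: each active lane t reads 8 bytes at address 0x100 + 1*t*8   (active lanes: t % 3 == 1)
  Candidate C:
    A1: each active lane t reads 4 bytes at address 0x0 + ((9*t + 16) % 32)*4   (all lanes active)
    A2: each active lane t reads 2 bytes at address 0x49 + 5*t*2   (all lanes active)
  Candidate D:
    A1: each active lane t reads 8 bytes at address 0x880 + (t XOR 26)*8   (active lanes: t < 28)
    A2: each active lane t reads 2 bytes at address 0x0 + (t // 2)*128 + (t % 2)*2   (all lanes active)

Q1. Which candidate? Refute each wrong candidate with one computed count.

B: A1 gives 2 transactions, not 3
C: A1 gives 1 transaction, not 3
D: A1 gives 2 transactions, not 3
A: all counts match (3,2)

Answer: A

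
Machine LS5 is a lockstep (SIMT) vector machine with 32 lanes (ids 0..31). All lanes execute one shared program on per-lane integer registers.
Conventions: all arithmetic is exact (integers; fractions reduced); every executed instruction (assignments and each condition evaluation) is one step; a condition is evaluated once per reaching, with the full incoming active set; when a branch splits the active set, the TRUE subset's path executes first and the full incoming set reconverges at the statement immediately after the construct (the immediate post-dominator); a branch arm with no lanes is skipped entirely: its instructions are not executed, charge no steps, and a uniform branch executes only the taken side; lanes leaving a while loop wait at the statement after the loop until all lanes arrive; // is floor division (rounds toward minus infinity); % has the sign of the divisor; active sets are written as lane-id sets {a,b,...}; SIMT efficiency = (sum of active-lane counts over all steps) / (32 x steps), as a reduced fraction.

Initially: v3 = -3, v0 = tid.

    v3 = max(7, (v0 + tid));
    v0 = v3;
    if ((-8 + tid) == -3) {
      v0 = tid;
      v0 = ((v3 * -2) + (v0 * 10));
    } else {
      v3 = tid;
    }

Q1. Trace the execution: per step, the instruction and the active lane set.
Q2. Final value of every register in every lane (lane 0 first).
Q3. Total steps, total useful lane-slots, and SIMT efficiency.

step 0: v3 <- max(7, (v0 + tid))     {0,1,2,3,4,5,6,7,8,9,10,11,12,13,14,15,16,17,18,19,20,21,22,23,24,25,26,27,28,29,30,31}
step 1: v0 <- v3                     {0,1,2,3,4,5,6,7,8,9,10,11,12,13,14,15,16,17,18,19,20,21,22,23,24,25,26,27,28,29,30,31}
step 2: eval ((-8 + tid) == -3)      {0,1,2,3,4,5,6,7,8,9,10,11,12,13,14,15,16,17,18,19,20,21,22,23,24,25,26,27,28,29,30,31}
step 3: v0 <- tid                    {5}
step 4: v0 <- ((v3 * -2) + (v0 * 10)) {5}
step 5: v3 <- tid                    {0,1,2,3,4,6,7,8,9,10,11,12,13,14,15,16,17,18,19,20,21,22,23,24,25,26,27,28,29,30,31}

Answer: 6 steps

v3: 0,1,2,3,4,10,6,7,8,9,10,11,12,13,14,15,16,17,18,19,20,21,22,23,24,25,26,27,28,29,30,31
v0: 7,7,7,7,8,30,12,14,16,18,20,22,24,26,28,30,32,34,36,38,40,42,44,46,48,50,52,54,56,58,60,62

steps = 6; useful = 129; efficiency = 129/192 = 43/64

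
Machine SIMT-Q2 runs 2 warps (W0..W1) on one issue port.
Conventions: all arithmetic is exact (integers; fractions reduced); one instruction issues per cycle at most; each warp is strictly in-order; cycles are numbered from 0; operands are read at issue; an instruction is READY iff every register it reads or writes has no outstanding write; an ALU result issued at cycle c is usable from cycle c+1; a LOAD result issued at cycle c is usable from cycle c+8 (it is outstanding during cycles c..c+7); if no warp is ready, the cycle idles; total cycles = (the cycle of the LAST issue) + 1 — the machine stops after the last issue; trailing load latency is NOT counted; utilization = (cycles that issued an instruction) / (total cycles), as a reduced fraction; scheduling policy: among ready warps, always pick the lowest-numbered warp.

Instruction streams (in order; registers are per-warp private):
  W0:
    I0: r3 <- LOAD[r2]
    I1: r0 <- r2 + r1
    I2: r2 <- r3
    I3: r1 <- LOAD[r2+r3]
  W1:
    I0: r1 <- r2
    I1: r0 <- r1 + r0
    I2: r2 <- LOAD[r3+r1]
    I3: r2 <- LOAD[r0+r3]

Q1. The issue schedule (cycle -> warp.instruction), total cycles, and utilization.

cycle 0: W0.I0
cycle 1: W0.I1
cycle 2: W1.I0
cycle 3: W1.I1
cycle 4: W1.I2
cycle 5: idle
cycle 6: idle
cycle 7: idle
cycle 8: W0.I2
cycle 9: W0.I3
cycle 10: idle
cycle 11: idle
cycle 12: W1.I3

Answer: 13 cycles, utilization 8/13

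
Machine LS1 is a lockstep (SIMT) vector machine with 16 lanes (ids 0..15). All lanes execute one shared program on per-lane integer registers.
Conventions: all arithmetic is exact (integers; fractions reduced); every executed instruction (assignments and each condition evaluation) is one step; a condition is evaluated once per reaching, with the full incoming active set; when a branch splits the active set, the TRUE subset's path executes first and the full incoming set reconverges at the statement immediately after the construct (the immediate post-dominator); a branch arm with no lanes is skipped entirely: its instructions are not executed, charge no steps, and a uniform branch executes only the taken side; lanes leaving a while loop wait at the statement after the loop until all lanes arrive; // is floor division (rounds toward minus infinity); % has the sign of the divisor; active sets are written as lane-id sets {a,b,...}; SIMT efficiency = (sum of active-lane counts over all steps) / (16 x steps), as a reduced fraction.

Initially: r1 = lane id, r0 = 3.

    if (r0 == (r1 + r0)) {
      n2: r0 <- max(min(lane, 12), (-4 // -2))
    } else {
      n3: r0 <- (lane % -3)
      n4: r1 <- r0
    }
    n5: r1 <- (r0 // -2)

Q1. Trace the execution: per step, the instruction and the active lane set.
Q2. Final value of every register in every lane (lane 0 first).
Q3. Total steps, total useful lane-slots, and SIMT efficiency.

step 0: eval (r0 == (r1 + r0))       {0,1,2,3,4,5,6,7,8,9,10,11,12,13,14,15}
step 1: r0 <- max(min(lane, 12), (-4 // -2)) {0}
step 2: r0 <- (lane % -3)            {1,2,3,4,5,6,7,8,9,10,11,12,13,14,15}
step 3: r1 <- r0                     {1,2,3,4,5,6,7,8,9,10,11,12,13,14,15}
step 4: r1 <- (r0 // -2)             {0,1,2,3,4,5,6,7,8,9,10,11,12,13,14,15}

Answer: 5 steps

r1: -1,1,0,0,1,0,0,1,0,0,1,0,0,1,0,0
r0: 2,-2,-1,0,-2,-1,0,-2,-1,0,-2,-1,0,-2,-1,0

steps = 5; useful = 63; efficiency = 63/80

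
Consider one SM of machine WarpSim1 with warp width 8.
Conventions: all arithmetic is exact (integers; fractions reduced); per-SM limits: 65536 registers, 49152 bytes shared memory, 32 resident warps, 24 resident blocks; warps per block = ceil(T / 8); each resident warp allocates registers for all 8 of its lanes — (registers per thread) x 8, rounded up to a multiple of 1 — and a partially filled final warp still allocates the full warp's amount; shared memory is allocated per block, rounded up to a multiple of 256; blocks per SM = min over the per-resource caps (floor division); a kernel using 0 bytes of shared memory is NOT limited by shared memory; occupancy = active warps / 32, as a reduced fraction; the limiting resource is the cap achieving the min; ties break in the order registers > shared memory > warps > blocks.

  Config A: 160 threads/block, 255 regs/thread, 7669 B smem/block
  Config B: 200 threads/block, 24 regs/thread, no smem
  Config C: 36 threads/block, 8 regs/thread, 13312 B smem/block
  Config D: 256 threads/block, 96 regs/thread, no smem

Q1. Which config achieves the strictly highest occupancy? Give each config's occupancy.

occupancies: A 5/8, B 25/32, C 15/32, D 1

Answer: D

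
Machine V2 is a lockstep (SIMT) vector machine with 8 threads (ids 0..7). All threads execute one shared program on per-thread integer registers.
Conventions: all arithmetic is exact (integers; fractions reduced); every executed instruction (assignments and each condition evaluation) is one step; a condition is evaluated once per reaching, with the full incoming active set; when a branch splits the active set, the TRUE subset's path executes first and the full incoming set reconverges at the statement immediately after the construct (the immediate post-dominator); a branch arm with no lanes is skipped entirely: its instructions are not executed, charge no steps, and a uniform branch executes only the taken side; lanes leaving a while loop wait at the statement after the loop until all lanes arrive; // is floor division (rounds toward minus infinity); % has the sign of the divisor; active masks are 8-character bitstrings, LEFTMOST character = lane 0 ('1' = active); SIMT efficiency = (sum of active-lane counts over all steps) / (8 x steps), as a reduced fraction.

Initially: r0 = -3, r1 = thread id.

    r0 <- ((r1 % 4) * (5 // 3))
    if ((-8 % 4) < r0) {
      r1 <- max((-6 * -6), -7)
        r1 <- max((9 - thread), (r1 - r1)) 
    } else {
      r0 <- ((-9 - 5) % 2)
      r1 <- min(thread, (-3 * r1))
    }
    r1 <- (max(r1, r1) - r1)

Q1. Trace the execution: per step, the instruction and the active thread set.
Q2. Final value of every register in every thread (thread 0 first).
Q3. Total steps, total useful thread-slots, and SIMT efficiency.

step 0: r0 <- ((r1 % 4) * (5 // 3))  11111111
step 1: eval ((-8 % 4) < r0)         11111111
step 2: r1 <- max((-6 * -6), -7)     01110111
step 3: r1 <- max((9 - thread), (r1 - r1)) 01110111
step 4: r0 <- ((-9 - 5) % 2)         10001000
step 5: r1 <- min(thread, (-3 * r1)) 10001000
step 6: r1 <- (max(r1, r1) - r1)     11111111

Answer: 7 steps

r0: 0,1,2,3,0,1,2,3
r1: 0,0,0,0,0,0,0,0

steps = 7; useful = 40; efficiency = 40/56 = 5/7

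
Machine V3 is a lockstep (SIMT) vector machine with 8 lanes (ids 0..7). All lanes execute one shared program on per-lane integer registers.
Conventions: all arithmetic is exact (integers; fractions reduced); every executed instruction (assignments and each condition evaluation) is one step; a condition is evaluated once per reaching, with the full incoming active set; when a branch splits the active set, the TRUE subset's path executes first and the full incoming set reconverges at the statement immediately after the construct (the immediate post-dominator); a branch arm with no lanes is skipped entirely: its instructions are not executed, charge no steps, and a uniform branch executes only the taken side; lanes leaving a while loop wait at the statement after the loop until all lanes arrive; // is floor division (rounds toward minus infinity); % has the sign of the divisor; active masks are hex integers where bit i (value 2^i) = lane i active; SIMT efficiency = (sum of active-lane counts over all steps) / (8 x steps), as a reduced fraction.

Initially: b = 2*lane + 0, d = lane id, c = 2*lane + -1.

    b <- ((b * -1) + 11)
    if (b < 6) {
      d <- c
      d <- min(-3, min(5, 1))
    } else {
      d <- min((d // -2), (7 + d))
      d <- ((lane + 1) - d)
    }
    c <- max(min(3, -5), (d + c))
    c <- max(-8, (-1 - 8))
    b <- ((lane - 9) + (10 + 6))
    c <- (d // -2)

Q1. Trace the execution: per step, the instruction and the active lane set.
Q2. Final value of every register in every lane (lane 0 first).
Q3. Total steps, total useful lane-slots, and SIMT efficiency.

step 0: b <- ((b * -1) + 11)         0xff
step 1: eval (b < 6)                 0xff
step 2: d <- c                       0xf8
step 3: d <- min(-3, min(5, 1))      0xf8
step 4: d <- min((d // -2), (7 + d)) 0x07
step 5: d <- ((lane + 1) - d)        0x07
step 6: c <- max(min(3, -5), (d + c)) 0xff
step 7: c <- max(-8, (-1 - 8))       0xff
step 8: b <- ((lane - 9) + (10 + 6)) 0xff
step 9: c <- (d // -2)               0xff

Answer: 10 steps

b: 7,8,9,10,11,12,13,14
d: 1,3,4,-3,-3,-3,-3,-3
c: -1,-2,-2,1,1,1,1,1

steps = 10; useful = 64; efficiency = 64/80 = 4/5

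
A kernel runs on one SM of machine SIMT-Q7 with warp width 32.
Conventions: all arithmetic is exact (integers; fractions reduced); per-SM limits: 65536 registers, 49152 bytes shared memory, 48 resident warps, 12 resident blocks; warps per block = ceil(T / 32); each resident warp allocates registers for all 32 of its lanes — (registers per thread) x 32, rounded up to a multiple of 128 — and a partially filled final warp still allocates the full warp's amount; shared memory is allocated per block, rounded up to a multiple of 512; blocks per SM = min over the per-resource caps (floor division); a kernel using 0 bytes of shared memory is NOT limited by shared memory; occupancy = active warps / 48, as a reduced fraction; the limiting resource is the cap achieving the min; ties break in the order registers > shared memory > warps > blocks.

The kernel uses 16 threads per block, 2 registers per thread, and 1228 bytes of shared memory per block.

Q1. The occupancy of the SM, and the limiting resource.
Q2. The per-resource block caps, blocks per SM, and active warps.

Answer: occupancy 1/4, limited by blocks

registers: 512 blocks
shared memory: 32 blocks
warps: 48 blocks
blocks: 12 blocks

Answer: 12 blocks, 12 active warps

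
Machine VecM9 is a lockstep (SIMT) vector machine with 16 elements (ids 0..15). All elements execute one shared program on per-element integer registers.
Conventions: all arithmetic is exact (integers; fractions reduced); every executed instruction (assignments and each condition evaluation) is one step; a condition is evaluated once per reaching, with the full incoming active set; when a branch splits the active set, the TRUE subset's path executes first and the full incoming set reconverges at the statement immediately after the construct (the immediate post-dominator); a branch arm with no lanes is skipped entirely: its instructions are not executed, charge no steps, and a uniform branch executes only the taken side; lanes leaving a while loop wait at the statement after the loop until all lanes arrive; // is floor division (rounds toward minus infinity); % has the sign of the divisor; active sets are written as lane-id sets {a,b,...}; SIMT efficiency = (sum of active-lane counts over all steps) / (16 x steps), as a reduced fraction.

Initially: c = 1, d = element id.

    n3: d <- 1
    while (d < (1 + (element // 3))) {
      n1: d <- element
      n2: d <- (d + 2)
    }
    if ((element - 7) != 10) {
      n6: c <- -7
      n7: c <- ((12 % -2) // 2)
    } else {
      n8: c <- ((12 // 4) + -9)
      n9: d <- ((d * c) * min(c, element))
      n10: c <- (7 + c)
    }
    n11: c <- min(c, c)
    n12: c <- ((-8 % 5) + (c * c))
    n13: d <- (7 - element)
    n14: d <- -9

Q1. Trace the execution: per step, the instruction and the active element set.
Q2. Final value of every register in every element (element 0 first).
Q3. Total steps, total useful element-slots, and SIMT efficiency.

step 0: d <- 1                       {0,1,2,3,4,5,6,7,8,9,10,11,12,13,14,15}
step 1: eval (d < (1 + (element // 3))) {0,1,2,3,4,5,6,7,8,9,10,11,12,13,14,15}
step 2: d <- element                 {3,4,5,6,7,8,9,10,11,12,13,14,15}
step 3: d <- (d + 2)                 {3,4,5,6,7,8,9,10,11,12,13,14,15}
step 4: eval (d < (1 + (element // 3))) {3,4,5,6,7,8,9,10,11,12,13,14,15}
step 5: eval ((element - 7) != 10)   {0,1,2,3,4,5,6,7,8,9,10,11,12,13,14,15}
step 6: c <- -7                      {0,1,2,3,4,5,6,7,8,9,10,11,12,13,14,15}
step 7: c <- ((12 % -2) // 2)        {0,1,2,3,4,5,6,7,8,9,10,11,12,13,14,15}
step 8: c <- min(c, c)               {0,1,2,3,4,5,6,7,8,9,10,11,12,13,14,15}
step 9: c <- ((-8 % 5) + (c * c))    {0,1,2,3,4,5,6,7,8,9,10,11,12,13,14,15}
step 10: d <- (7 - element)           {0,1,2,3,4,5,6,7,8,9,10,11,12,13,14,15}
step 11: d <- -9                      {0,1,2,3,4,5,6,7,8,9,10,11,12,13,14,15}

Answer: 12 steps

c: 2,2,2,2,2,2,2,2,2,2,2,2,2,2,2,2
d: -9,-9,-9,-9,-9,-9,-9,-9,-9,-9,-9,-9,-9,-9,-9,-9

steps = 12; useful = 183; efficiency = 183/192 = 61/64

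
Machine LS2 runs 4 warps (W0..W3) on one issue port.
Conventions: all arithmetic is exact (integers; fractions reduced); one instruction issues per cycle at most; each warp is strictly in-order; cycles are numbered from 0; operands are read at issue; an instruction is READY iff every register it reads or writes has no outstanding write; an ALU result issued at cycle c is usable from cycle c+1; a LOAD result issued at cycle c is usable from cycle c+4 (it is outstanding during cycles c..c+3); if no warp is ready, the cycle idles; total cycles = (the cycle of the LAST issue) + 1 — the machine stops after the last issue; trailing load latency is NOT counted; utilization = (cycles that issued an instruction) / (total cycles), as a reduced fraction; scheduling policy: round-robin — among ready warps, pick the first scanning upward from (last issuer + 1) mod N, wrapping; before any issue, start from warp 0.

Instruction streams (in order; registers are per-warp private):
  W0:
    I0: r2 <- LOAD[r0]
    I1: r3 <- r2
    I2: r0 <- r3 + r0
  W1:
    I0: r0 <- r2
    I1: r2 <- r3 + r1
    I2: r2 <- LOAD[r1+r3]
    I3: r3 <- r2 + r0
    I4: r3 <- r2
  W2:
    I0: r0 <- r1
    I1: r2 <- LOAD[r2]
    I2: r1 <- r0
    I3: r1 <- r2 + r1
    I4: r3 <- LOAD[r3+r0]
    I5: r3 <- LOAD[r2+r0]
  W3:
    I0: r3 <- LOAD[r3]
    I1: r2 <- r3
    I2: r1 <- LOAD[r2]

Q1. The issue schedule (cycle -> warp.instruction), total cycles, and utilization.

cycle 0: W0.I0
cycle 1: W1.I0
cycle 2: W2.I0
cycle 3: W3.I0
cycle 4: W0.I1
cycle 5: W1.I1
cycle 6: W2.I1
cycle 7: W3.I1
cycle 8: W0.I2
cycle 9: W1.I2
cycle 10: W2.I2
cycle 11: W3.I2
cycle 12: W2.I3
cycle 13: W1.I3
cycle 14: W2.I4
cycle 15: W1.I4
cycle 16: idle
cycle 17: idle
cycle 18: W2.I5

Answer: 19 cycles, utilization 17/19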